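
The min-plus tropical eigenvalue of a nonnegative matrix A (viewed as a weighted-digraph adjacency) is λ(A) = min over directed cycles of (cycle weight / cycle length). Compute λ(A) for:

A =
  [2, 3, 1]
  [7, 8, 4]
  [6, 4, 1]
λ(A) = 1

Enumerate directed cycles and compute their means (weight / length). Sample:
  cycle 0 → 0: weight = 2, length = 1, mean = 2/1 ≈ 2.000
  cycle 1 → 1: weight = 8, length = 1, mean = 8/1 ≈ 8.000
  cycle 2 → 2: weight = 1, length = 1, mean = 1/1 ≈ 1.000
  cycle 0 → 1 → 0: weight = 10, length = 2, mean = 10/2 ≈ 5.000
  cycle 0 → 2 → 0: weight = 7, length = 2, mean = 7/2 ≈ 3.500
  cycle 1 → 0 → 1: weight = 10, length = 2, mean = 10/2 ≈ 5.000
Minimum mean = 1.000, attained e.g. along the cycle 2 → 2 with weight 1 and length 1. So λ(A) = 1/1 = 1.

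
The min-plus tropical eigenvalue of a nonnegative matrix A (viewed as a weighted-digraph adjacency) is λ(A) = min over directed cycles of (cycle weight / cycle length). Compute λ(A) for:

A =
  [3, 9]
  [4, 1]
λ(A) = 1

Enumerate directed cycles and compute their means (weight / length). Sample:
  cycle 0 → 0: weight = 3, length = 1, mean = 3/1 ≈ 3.000
  cycle 1 → 1: weight = 1, length = 1, mean = 1/1 ≈ 1.000
  cycle 0 → 1 → 0: weight = 13, length = 2, mean = 13/2 ≈ 6.500
  cycle 1 → 0 → 1: weight = 13, length = 2, mean = 13/2 ≈ 6.500
Minimum mean = 1.000, attained e.g. along the cycle 1 → 1 with weight 1 and length 1. So λ(A) = 1/1 = 1.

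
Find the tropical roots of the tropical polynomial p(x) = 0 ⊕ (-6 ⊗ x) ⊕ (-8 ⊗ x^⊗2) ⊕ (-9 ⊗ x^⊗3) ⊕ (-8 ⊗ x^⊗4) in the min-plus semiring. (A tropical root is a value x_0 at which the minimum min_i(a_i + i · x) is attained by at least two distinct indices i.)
Roots: {-1, 1, 2, 6}

Each tropical root is a break point of the lower envelope of the lines y = a_i + i · x (there are 5 lines, with slopes 0, 1, ..., 4). Only the lines that attain the minimum somewhere contribute to roots; other lines are dominated. Here the surviving (envelope) indices are i = 4, i = 3, i = 2, i = 1, i = 0.
Intersections between consecutive envelope lines give the roots: for adjacent envelope indices i < j the intersection is x = (a_i − a_j) / (j − i). Reading off the sorted break points: {-1, 1, 2, 6}.
Verification: at each break x_0, at least two indices attain the minimum of min_i(a_i + i · x_0).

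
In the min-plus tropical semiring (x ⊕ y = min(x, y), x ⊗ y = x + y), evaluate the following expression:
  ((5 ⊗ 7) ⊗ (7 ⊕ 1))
((5 ⊗ 7) ⊗ (7 ⊕ 1)) = 13

Expand innermost to outermost. Recall ⊕ takes the minimum of its arguments and ⊗ takes their sum. Working out the expression ((5 ⊗ 7) ⊗ (7 ⊕ 1)) gives 13.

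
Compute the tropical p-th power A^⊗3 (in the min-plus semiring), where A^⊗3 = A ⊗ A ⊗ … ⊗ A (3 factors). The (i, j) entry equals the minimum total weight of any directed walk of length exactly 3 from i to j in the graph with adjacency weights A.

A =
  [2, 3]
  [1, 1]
A^⊗3 =
  [5, 5]
  [3, 3]

Each entry (A^⊗3)_ij equals the minimum over all length-3 walks i = v_0 → v_1 → … → v_3 = j of Σ_t A[v_t][v_{t+1}]. For example, for (i, j) = (0, 1) we minimise over 4 possible intermediate vertex sequences; the minimum is 5, attained along the walk 0 → 1 → 1 → 1.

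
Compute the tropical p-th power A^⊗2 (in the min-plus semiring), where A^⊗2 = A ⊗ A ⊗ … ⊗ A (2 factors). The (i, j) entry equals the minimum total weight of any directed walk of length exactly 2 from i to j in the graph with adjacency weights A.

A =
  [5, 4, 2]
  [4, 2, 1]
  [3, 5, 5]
A^⊗2 =
  [5, 6, 5]
  [4, 4, 3]
  [8, 7, 5]

Each entry (A^⊗2)_ij equals the minimum over all length-2 walks i = v_0 → v_1 → … → v_2 = j of Σ_t A[v_t][v_{t+1}]. For example, for (i, j) = (0, 2) we minimise over 3 possible intermediate vertex sequences; the minimum is 5, attained along the walk 0 → 1 → 2.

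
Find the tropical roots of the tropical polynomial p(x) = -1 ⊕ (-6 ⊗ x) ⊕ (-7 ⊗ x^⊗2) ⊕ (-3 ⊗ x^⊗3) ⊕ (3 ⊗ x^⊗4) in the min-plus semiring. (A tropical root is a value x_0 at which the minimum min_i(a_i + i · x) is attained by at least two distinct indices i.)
Roots: {-6, -4, 1, 5}

Each tropical root is a break point of the lower envelope of the lines y = a_i + i · x (there are 5 lines, with slopes 0, 1, ..., 4). Only the lines that attain the minimum somewhere contribute to roots; other lines are dominated. Here the surviving (envelope) indices are i = 4, i = 3, i = 2, i = 1, i = 0.
Intersections between consecutive envelope lines give the roots: for adjacent envelope indices i < j the intersection is x = (a_i − a_j) / (j − i). Reading off the sorted break points: {-6, -4, 1, 5}.
Verification: at each break x_0, at least two indices attain the minimum of min_i(a_i + i · x_0).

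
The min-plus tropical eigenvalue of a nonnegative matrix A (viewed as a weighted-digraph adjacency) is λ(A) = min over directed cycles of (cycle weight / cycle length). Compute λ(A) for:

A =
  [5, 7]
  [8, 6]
λ(A) = 5

Enumerate directed cycles and compute their means (weight / length). Sample:
  cycle 0 → 0: weight = 5, length = 1, mean = 5/1 ≈ 5.000
  cycle 1 → 1: weight = 6, length = 1, mean = 6/1 ≈ 6.000
  cycle 0 → 1 → 0: weight = 15, length = 2, mean = 15/2 ≈ 7.500
  cycle 1 → 0 → 1: weight = 15, length = 2, mean = 15/2 ≈ 7.500
Minimum mean = 5.000, attained e.g. along the cycle 0 → 0 with weight 5 and length 1. So λ(A) = 5/1 = 5.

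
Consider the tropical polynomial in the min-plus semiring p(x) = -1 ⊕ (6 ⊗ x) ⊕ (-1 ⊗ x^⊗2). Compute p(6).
p(6) = -1

A tropical monomial a ⊗ x^⊗i evaluates to a + i · x. Evaluating each term at x = 6:
  Term 0 contributes -1 + 0 · 6 = -1
  Term 1 contributes 6 + 1 · 6 = 12
  Term 2 contributes -1 + 2 · 6 = 11
p(6) = ⊕ of these = min[-1, 12, 11] = -1.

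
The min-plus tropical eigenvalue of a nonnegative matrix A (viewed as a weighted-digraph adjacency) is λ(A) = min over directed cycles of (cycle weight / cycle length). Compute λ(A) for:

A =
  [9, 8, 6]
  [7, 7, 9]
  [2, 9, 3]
λ(A) = 3

Enumerate directed cycles and compute their means (weight / length). Sample:
  cycle 0 → 0: weight = 9, length = 1, mean = 9/1 ≈ 9.000
  cycle 1 → 1: weight = 7, length = 1, mean = 7/1 ≈ 7.000
  cycle 2 → 2: weight = 3, length = 1, mean = 3/1 ≈ 3.000
  cycle 0 → 1 → 0: weight = 15, length = 2, mean = 15/2 ≈ 7.500
  cycle 0 → 2 → 0: weight = 8, length = 2, mean = 8/2 ≈ 4.000
  cycle 1 → 0 → 1: weight = 15, length = 2, mean = 15/2 ≈ 7.500
Minimum mean = 3.000, attained e.g. along the cycle 2 → 2 with weight 3 and length 1. So λ(A) = 3/1 = 3.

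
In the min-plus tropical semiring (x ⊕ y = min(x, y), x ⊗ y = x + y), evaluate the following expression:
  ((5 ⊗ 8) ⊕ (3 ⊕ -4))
((5 ⊗ 8) ⊕ (3 ⊕ -4)) = -4

Expand innermost to outermost. Recall ⊕ takes the minimum of its arguments and ⊗ takes their sum. Working out the expression ((5 ⊗ 8) ⊕ (3 ⊕ -4)) gives -4.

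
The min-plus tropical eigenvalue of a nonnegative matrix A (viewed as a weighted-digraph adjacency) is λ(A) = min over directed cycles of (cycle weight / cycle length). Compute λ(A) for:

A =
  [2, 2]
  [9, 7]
λ(A) = 2

Enumerate directed cycles and compute their means (weight / length). Sample:
  cycle 0 → 0: weight = 2, length = 1, mean = 2/1 ≈ 2.000
  cycle 1 → 1: weight = 7, length = 1, mean = 7/1 ≈ 7.000
  cycle 0 → 1 → 0: weight = 11, length = 2, mean = 11/2 ≈ 5.500
  cycle 1 → 0 → 1: weight = 11, length = 2, mean = 11/2 ≈ 5.500
Minimum mean = 2.000, attained e.g. along the cycle 0 → 0 with weight 2 and length 1. So λ(A) = 2/1 = 2.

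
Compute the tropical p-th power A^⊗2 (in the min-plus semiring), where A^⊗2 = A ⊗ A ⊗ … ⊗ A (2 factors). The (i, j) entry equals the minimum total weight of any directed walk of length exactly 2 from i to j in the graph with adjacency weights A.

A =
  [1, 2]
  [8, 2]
A^⊗2 =
  [2, 3]
  [9, 4]

Each entry (A^⊗2)_ij equals the minimum over all length-2 walks i = v_0 → v_1 → … → v_2 = j of Σ_t A[v_t][v_{t+1}]. For example, for (i, j) = (0, 1) we minimise over 2 possible intermediate vertex sequences; the minimum is 3, attained along the walk 0 → 0 → 1.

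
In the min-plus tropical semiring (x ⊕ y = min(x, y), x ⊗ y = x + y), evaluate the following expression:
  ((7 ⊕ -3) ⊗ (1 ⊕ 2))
((7 ⊕ -3) ⊗ (1 ⊕ 2)) = -2

Expand innermost to outermost. Recall ⊕ takes the minimum of its arguments and ⊗ takes their sum. Working out the expression ((7 ⊕ -3) ⊗ (1 ⊕ 2)) gives -2.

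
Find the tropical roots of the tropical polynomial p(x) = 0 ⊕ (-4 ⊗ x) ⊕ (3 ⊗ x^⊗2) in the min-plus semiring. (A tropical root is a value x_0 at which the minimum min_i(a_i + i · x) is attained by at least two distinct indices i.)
Roots: {-7, 4}

Each tropical root is a break point of the lower envelope of the lines y = a_i + i · x (there are 3 lines, with slopes 0, 1, ..., 2). Only the lines that attain the minimum somewhere contribute to roots; other lines are dominated. Here the surviving (envelope) indices are i = 2, i = 1, i = 0.
Intersections between consecutive envelope lines give the roots: for adjacent envelope indices i < j the intersection is x = (a_i − a_j) / (j − i). Reading off the sorted break points: {-7, 4}.
Verification: at each break x_0, at least two indices attain the minimum of min_i(a_i + i · x_0).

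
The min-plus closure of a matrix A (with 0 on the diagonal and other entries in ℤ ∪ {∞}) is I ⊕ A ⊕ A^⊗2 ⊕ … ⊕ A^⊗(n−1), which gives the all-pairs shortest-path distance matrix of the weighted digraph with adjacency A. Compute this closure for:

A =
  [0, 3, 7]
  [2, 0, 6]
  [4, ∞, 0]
Closure =
  [0, 3, 7]
  [2, 0, 6]
  [4, 7, 0]

This is the Floyd-Warshall all-pairs shortest-path computation. For each intermediate vertex k = 0, 1, …, 2, update dist[i][j] ← min(dist[i][j], dist[i][k] + dist[k][j]). The final matrix gives, for each (i, j), the minimum total weight of any directed path from i to j (possibly empty when i = j).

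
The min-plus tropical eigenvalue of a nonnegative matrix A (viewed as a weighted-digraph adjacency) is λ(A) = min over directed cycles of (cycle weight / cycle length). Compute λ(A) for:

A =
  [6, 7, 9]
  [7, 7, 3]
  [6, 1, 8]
λ(A) = 2

Enumerate directed cycles and compute their means (weight / length). Sample:
  cycle 0 → 0: weight = 6, length = 1, mean = 6/1 ≈ 6.000
  cycle 1 → 1: weight = 7, length = 1, mean = 7/1 ≈ 7.000
  cycle 2 → 2: weight = 8, length = 1, mean = 8/1 ≈ 8.000
  cycle 0 → 1 → 0: weight = 14, length = 2, mean = 14/2 ≈ 7.000
  cycle 0 → 2 → 0: weight = 15, length = 2, mean = 15/2 ≈ 7.500
  cycle 1 → 0 → 1: weight = 14, length = 2, mean = 14/2 ≈ 7.000
Minimum mean = 2.000, attained e.g. along the cycle 1 → 2 → 1 with weight 4 and length 2. So λ(A) = 4/2 = 2.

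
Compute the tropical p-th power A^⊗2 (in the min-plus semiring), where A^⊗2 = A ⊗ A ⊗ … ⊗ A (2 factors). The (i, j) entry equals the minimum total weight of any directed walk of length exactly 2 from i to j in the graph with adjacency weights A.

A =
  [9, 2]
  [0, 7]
A^⊗2 =
  [2, 9]
  [7, 2]

Each entry (A^⊗2)_ij equals the minimum over all length-2 walks i = v_0 → v_1 → … → v_2 = j of Σ_t A[v_t][v_{t+1}]. For example, for (i, j) = (0, 1) we minimise over 2 possible intermediate vertex sequences; the minimum is 9, attained along the walk 0 → 1 → 1.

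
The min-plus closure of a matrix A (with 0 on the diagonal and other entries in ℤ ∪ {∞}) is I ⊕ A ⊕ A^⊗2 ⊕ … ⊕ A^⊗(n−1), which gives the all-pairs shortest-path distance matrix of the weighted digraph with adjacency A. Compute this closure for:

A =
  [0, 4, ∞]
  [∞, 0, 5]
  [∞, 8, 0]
Closure =
  [0, 4, 9]
  [∞, 0, 5]
  [∞, 8, 0]

This is the Floyd-Warshall all-pairs shortest-path computation. For each intermediate vertex k = 0, 1, …, 2, update dist[i][j] ← min(dist[i][j], dist[i][k] + dist[k][j]). The final matrix gives, for each (i, j), the minimum total weight of any directed path from i to j (possibly empty when i = j).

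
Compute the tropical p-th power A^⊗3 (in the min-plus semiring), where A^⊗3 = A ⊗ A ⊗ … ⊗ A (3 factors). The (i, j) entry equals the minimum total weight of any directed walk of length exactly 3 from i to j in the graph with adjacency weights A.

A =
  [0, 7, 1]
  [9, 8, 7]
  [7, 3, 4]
A^⊗3 =
  [0, 4, 1]
  [9, 13, 10]
  [7, 11, 8]

Each entry (A^⊗3)_ij equals the minimum over all length-3 walks i = v_0 → v_1 → … → v_3 = j of Σ_t A[v_t][v_{t+1}]. For example, for (i, j) = (0, 2) we minimise over 9 possible intermediate vertex sequences; the minimum is 1, attained along the walk 0 → 0 → 0 → 2.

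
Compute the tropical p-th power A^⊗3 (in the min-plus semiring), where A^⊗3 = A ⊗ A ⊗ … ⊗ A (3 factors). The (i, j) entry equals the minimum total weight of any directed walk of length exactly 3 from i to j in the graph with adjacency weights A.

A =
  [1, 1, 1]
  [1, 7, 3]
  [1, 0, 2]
A^⊗3 =
  [2, 2, 3]
  [3, 2, 3]
  [2, 2, 2]

Each entry (A^⊗3)_ij equals the minimum over all length-3 walks i = v_0 → v_1 → … → v_3 = j of Σ_t A[v_t][v_{t+1}]. For example, for (i, j) = (0, 2) we minimise over 9 possible intermediate vertex sequences; the minimum is 3, attained along the walk 0 → 0 → 0 → 2.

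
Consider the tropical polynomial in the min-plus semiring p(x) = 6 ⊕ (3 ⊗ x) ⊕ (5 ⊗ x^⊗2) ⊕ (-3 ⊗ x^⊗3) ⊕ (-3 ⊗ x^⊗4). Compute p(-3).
p(-3) = -15

A tropical monomial a ⊗ x^⊗i evaluates to a + i · x. Evaluating each term at x = -3:
  Term 0 contributes 6 + 0 · -3 = 6
  Term 1 contributes 3 + 1 · -3 = 0
  Term 2 contributes 5 + 2 · -3 = -1
  Term 3 contributes -3 + 3 · -3 = -12
  Term 4 contributes -3 + 4 · -3 = -15
p(-3) = ⊕ of these = min[6, 0, -1, -12, -15] = -15.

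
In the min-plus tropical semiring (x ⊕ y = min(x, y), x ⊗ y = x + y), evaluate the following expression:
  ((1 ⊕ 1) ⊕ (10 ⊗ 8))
((1 ⊕ 1) ⊕ (10 ⊗ 8)) = 1

Expand innermost to outermost. Recall ⊕ takes the minimum of its arguments and ⊗ takes their sum. Working out the expression ((1 ⊕ 1) ⊕ (10 ⊗ 8)) gives 1.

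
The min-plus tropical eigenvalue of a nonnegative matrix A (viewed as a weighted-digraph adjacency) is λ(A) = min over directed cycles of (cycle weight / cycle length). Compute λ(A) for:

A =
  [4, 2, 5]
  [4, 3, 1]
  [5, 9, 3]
λ(A) = 8/3

Enumerate directed cycles and compute their means (weight / length). Sample:
  cycle 0 → 0: weight = 4, length = 1, mean = 4/1 ≈ 4.000
  cycle 1 → 1: weight = 3, length = 1, mean = 3/1 ≈ 3.000
  cycle 2 → 2: weight = 3, length = 1, mean = 3/1 ≈ 3.000
  cycle 0 → 1 → 0: weight = 6, length = 2, mean = 6/2 ≈ 3.000
  cycle 0 → 2 → 0: weight = 10, length = 2, mean = 10/2 ≈ 5.000
  cycle 1 → 0 → 1: weight = 6, length = 2, mean = 6/2 ≈ 3.000
Minimum mean = 2.667, attained e.g. along the cycle 0 → 1 → 2 → 0 with weight 8 and length 3. So λ(A) = 8/3 = 8/3.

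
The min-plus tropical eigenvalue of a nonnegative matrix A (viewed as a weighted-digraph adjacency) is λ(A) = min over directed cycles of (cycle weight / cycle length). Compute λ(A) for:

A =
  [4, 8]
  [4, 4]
λ(A) = 4

Enumerate directed cycles and compute their means (weight / length). Sample:
  cycle 0 → 0: weight = 4, length = 1, mean = 4/1 ≈ 4.000
  cycle 1 → 1: weight = 4, length = 1, mean = 4/1 ≈ 4.000
  cycle 0 → 1 → 0: weight = 12, length = 2, mean = 12/2 ≈ 6.000
  cycle 1 → 0 → 1: weight = 12, length = 2, mean = 12/2 ≈ 6.000
Minimum mean = 4.000, attained e.g. along the cycle 0 → 0 with weight 4 and length 1. So λ(A) = 4/1 = 4.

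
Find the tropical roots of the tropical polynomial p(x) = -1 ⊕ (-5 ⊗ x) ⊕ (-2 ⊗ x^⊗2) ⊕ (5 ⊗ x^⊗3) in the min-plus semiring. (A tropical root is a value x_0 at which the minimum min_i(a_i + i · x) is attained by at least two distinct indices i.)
Roots: {-7, -3, 4}

Each tropical root is a break point of the lower envelope of the lines y = a_i + i · x (there are 4 lines, with slopes 0, 1, ..., 3). Only the lines that attain the minimum somewhere contribute to roots; other lines are dominated. Here the surviving (envelope) indices are i = 3, i = 2, i = 1, i = 0.
Intersections between consecutive envelope lines give the roots: for adjacent envelope indices i < j the intersection is x = (a_i − a_j) / (j − i). Reading off the sorted break points: {-7, -3, 4}.
Verification: at each break x_0, at least two indices attain the minimum of min_i(a_i + i · x_0).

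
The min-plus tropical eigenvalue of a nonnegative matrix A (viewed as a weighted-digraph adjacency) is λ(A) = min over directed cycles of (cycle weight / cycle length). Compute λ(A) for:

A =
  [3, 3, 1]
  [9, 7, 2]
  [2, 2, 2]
λ(A) = 3/2

Enumerate directed cycles and compute their means (weight / length). Sample:
  cycle 0 → 0: weight = 3, length = 1, mean = 3/1 ≈ 3.000
  cycle 1 → 1: weight = 7, length = 1, mean = 7/1 ≈ 7.000
  cycle 2 → 2: weight = 2, length = 1, mean = 2/1 ≈ 2.000
  cycle 0 → 1 → 0: weight = 12, length = 2, mean = 12/2 ≈ 6.000
  cycle 0 → 2 → 0: weight = 3, length = 2, mean = 3/2 ≈ 1.500
  cycle 1 → 0 → 1: weight = 12, length = 2, mean = 12/2 ≈ 6.000
Minimum mean = 1.500, attained e.g. along the cycle 0 → 2 → 0 with weight 3 and length 2. So λ(A) = 3/2 = 3/2.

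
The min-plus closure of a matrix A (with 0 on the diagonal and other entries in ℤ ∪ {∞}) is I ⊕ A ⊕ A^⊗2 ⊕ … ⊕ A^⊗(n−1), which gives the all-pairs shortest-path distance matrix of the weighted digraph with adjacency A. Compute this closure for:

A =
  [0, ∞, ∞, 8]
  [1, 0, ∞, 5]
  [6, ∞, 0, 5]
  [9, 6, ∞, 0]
Closure =
  [0, 14, ∞, 8]
  [1, 0, ∞, 5]
  [6, 11, 0, 5]
  [7, 6, ∞, 0]

This is the Floyd-Warshall all-pairs shortest-path computation. For each intermediate vertex k = 0, 1, …, 3, update dist[i][j] ← min(dist[i][j], dist[i][k] + dist[k][j]). The final matrix gives, for each (i, j), the minimum total weight of any directed path from i to j (possibly empty when i = j).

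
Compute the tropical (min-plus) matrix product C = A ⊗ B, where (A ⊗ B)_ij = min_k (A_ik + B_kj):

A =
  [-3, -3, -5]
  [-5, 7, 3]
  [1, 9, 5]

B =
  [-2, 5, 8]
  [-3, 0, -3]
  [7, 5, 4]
A ⊗ B =
  [-6, -3, -6]
  [-7, 0, 3]
  [-1, 6, 6]

Apply the min-plus product entry-by-entry:
  C[0][0] = min over k of (A[0][0] + B[0][0] = -3 + -2 = -5, A[0][1] + B[1][0] = -3 + -3 = -6, A[0][2] + B[2][0] = -5 + 7 = 2) = -6 (attained at k = 1)
  C[0][1] = min over k of (A[0][0] + B[0][1] = -3 + 5 = 2, A[0][1] + B[1][1] = -3 + 0 = -3, A[0][2] + B[2][1] = -5 + 5 = 0) = -3 (attained at k = 1)
  C[0][2] = min over k of (A[0][0] + B[0][2] = -3 + 8 = 5, A[0][1] + B[1][2] = -3 + -3 = -6, A[0][2] + B[2][2] = -5 + 4 = -1) = -6 (attained at k = 1)
  C[1][0] = min over k of (A[1][0] + B[0][0] = -5 + -2 = -7, A[1][1] + B[1][0] = 7 + -3 = 4, A[1][2] + B[2][0] = 3 + 7 = 10) = -7 (attained at k = 0)
  C[1][1] = min over k of (A[1][0] + B[0][1] = -5 + 5 = 0, A[1][1] + B[1][1] = 7 + 0 = 7, A[1][2] + B[2][1] = 3 + 5 = 8) = 0 (attained at k = 0)
  C[1][2] = min over k of (A[1][0] + B[0][2] = -5 + 8 = 3, A[1][1] + B[1][2] = 7 + -3 = 4, A[1][2] + B[2][2] = 3 + 4 = 7) = 3 (attained at k = 0)
  C[2][0] = min over k of (A[2][0] + B[0][0] = 1 + -2 = -1, A[2][1] + B[1][0] = 9 + -3 = 6, A[2][2] + B[2][0] = 5 + 7 = 12) = -1 (attained at k = 0)
  C[2][1] = min over k of (A[2][0] + B[0][1] = 1 + 5 = 6, A[2][1] + B[1][1] = 9 + 0 = 9, A[2][2] + B[2][1] = 5 + 5 = 10) = 6 (attained at k = 0)
  C[2][2] = min over k of (A[2][0] + B[0][2] = 1 + 8 = 9, A[2][1] + B[1][2] = 9 + -3 = 6, A[2][2] + B[2][2] = 5 + 4 = 9) = 6 (attained at k = 1)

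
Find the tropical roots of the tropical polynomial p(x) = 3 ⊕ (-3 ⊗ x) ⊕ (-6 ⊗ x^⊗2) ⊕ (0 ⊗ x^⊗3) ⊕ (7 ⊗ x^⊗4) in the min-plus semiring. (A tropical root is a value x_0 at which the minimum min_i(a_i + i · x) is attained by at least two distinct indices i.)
Roots: {-7, -6, 3, 6}

Each tropical root is a break point of the lower envelope of the lines y = a_i + i · x (there are 5 lines, with slopes 0, 1, ..., 4). Only the lines that attain the minimum somewhere contribute to roots; other lines are dominated. Here the surviving (envelope) indices are i = 4, i = 3, i = 2, i = 1, i = 0.
Intersections between consecutive envelope lines give the roots: for adjacent envelope indices i < j the intersection is x = (a_i − a_j) / (j − i). Reading off the sorted break points: {-7, -6, 3, 6}.
Verification: at each break x_0, at least two indices attain the minimum of min_i(a_i + i · x_0).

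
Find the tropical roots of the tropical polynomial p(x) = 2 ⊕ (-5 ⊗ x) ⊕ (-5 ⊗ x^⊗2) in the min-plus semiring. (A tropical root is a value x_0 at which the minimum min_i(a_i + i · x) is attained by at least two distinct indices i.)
Roots: {0, 7}

Each tropical root is a break point of the lower envelope of the lines y = a_i + i · x (there are 3 lines, with slopes 0, 1, ..., 2). Only the lines that attain the minimum somewhere contribute to roots; other lines are dominated. Here the surviving (envelope) indices are i = 2, i = 1, i = 0.
Intersections between consecutive envelope lines give the roots: for adjacent envelope indices i < j the intersection is x = (a_i − a_j) / (j − i). Reading off the sorted break points: {0, 7}.
Verification: at each break x_0, at least two indices attain the minimum of min_i(a_i + i · x_0).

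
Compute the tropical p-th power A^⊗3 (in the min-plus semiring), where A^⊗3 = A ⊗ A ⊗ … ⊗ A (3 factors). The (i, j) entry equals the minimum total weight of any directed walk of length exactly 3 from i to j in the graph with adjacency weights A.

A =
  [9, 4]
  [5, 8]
A^⊗3 =
  [17, 13]
  [14, 17]

Each entry (A^⊗3)_ij equals the minimum over all length-3 walks i = v_0 → v_1 → … → v_3 = j of Σ_t A[v_t][v_{t+1}]. For example, for (i, j) = (0, 1) we minimise over 4 possible intermediate vertex sequences; the minimum is 13, attained along the walk 0 → 1 → 0 → 1.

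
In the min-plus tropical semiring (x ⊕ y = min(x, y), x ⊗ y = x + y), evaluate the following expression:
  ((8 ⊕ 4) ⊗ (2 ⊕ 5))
((8 ⊕ 4) ⊗ (2 ⊕ 5)) = 6

Expand innermost to outermost. Recall ⊕ takes the minimum of its arguments and ⊗ takes their sum. Working out the expression ((8 ⊕ 4) ⊗ (2 ⊕ 5)) gives 6.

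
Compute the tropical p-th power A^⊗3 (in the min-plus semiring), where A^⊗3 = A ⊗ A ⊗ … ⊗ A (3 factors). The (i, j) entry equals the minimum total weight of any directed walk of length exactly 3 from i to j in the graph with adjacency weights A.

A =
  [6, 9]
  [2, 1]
A^⊗3 =
  [12, 11]
  [4, 3]

Each entry (A^⊗3)_ij equals the minimum over all length-3 walks i = v_0 → v_1 → … → v_3 = j of Σ_t A[v_t][v_{t+1}]. For example, for (i, j) = (0, 1) we minimise over 4 possible intermediate vertex sequences; the minimum is 11, attained along the walk 0 → 1 → 1 → 1.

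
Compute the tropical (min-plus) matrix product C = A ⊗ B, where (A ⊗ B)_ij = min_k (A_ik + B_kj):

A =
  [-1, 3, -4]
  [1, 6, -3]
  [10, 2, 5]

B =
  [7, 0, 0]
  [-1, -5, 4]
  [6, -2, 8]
A ⊗ B =
  [2, -6, -1]
  [3, -5, 1]
  [1, -3, 6]

Apply the min-plus product entry-by-entry:
  C[0][0] = min over k of (A[0][0] + B[0][0] = -1 + 7 = 6, A[0][1] + B[1][0] = 3 + -1 = 2, A[0][2] + B[2][0] = -4 + 6 = 2) = 2 (attained at k = 1)
  C[0][1] = min over k of (A[0][0] + B[0][1] = -1 + 0 = -1, A[0][1] + B[1][1] = 3 + -5 = -2, A[0][2] + B[2][1] = -4 + -2 = -6) = -6 (attained at k = 2)
  C[0][2] = min over k of (A[0][0] + B[0][2] = -1 + 0 = -1, A[0][1] + B[1][2] = 3 + 4 = 7, A[0][2] + B[2][2] = -4 + 8 = 4) = -1 (attained at k = 0)
  C[1][0] = min over k of (A[1][0] + B[0][0] = 1 + 7 = 8, A[1][1] + B[1][0] = 6 + -1 = 5, A[1][2] + B[2][0] = -3 + 6 = 3) = 3 (attained at k = 2)
  C[1][1] = min over k of (A[1][0] + B[0][1] = 1 + 0 = 1, A[1][1] + B[1][1] = 6 + -5 = 1, A[1][2] + B[2][1] = -3 + -2 = -5) = -5 (attained at k = 2)
  C[1][2] = min over k of (A[1][0] + B[0][2] = 1 + 0 = 1, A[1][1] + B[1][2] = 6 + 4 = 10, A[1][2] + B[2][2] = -3 + 8 = 5) = 1 (attained at k = 0)
  C[2][0] = min over k of (A[2][0] + B[0][0] = 10 + 7 = 17, A[2][1] + B[1][0] = 2 + -1 = 1, A[2][2] + B[2][0] = 5 + 6 = 11) = 1 (attained at k = 1)
  C[2][1] = min over k of (A[2][0] + B[0][1] = 10 + 0 = 10, A[2][1] + B[1][1] = 2 + -5 = -3, A[2][2] + B[2][1] = 5 + -2 = 3) = -3 (attained at k = 1)
  C[2][2] = min over k of (A[2][0] + B[0][2] = 10 + 0 = 10, A[2][1] + B[1][2] = 2 + 4 = 6, A[2][2] + B[2][2] = 5 + 8 = 13) = 6 (attained at k = 1)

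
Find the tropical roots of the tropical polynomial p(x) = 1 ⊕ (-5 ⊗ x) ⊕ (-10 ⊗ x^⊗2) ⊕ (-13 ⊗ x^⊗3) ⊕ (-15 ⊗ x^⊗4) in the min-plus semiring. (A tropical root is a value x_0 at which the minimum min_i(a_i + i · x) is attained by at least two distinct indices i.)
Roots: {2, 3, 5, 6}

Each tropical root is a break point of the lower envelope of the lines y = a_i + i · x (there are 5 lines, with slopes 0, 1, ..., 4). Only the lines that attain the minimum somewhere contribute to roots; other lines are dominated. Here the surviving (envelope) indices are i = 4, i = 3, i = 2, i = 1, i = 0.
Intersections between consecutive envelope lines give the roots: for adjacent envelope indices i < j the intersection is x = (a_i − a_j) / (j − i). Reading off the sorted break points: {2, 3, 5, 6}.
Verification: at each break x_0, at least two indices attain the minimum of min_i(a_i + i · x_0).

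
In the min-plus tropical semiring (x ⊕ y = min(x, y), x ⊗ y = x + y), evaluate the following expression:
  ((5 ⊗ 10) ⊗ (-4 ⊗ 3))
((5 ⊗ 10) ⊗ (-4 ⊗ 3)) = 14

Expand innermost to outermost. Recall ⊕ takes the minimum of its arguments and ⊗ takes their sum. Working out the expression ((5 ⊗ 10) ⊗ (-4 ⊗ 3)) gives 14.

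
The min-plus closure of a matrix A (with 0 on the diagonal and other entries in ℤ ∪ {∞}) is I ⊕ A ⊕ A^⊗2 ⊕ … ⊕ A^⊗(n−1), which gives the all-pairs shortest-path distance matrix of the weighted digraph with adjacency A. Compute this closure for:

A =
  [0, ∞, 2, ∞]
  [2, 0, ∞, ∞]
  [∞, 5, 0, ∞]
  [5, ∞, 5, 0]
Closure =
  [0, 7, 2, ∞]
  [2, 0, 4, ∞]
  [7, 5, 0, ∞]
  [5, 10, 5, 0]

This is the Floyd-Warshall all-pairs shortest-path computation. For each intermediate vertex k = 0, 1, …, 3, update dist[i][j] ← min(dist[i][j], dist[i][k] + dist[k][j]). The final matrix gives, for each (i, j), the minimum total weight of any directed path from i to j (possibly empty when i = j).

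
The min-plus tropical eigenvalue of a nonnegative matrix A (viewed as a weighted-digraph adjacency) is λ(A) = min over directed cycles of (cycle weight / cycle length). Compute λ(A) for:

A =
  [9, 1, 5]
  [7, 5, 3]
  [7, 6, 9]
λ(A) = 11/3

Enumerate directed cycles and compute their means (weight / length). Sample:
  cycle 0 → 0: weight = 9, length = 1, mean = 9/1 ≈ 9.000
  cycle 1 → 1: weight = 5, length = 1, mean = 5/1 ≈ 5.000
  cycle 2 → 2: weight = 9, length = 1, mean = 9/1 ≈ 9.000
  cycle 0 → 1 → 0: weight = 8, length = 2, mean = 8/2 ≈ 4.000
  cycle 0 → 2 → 0: weight = 12, length = 2, mean = 12/2 ≈ 6.000
  cycle 1 → 0 → 1: weight = 8, length = 2, mean = 8/2 ≈ 4.000
Minimum mean = 3.667, attained e.g. along the cycle 0 → 1 → 2 → 0 with weight 11 and length 3. So λ(A) = 11/3 = 11/3.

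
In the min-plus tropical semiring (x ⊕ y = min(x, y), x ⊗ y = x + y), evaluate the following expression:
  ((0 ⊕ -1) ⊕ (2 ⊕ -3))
((0 ⊕ -1) ⊕ (2 ⊕ -3)) = -3

Expand innermost to outermost. Recall ⊕ takes the minimum of its arguments and ⊗ takes their sum. Working out the expression ((0 ⊕ -1) ⊕ (2 ⊕ -3)) gives -3.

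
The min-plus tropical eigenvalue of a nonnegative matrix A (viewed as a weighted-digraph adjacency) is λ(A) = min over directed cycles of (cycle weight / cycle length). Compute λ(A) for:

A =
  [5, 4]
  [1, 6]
λ(A) = 5/2

Enumerate directed cycles and compute their means (weight / length). Sample:
  cycle 0 → 0: weight = 5, length = 1, mean = 5/1 ≈ 5.000
  cycle 1 → 1: weight = 6, length = 1, mean = 6/1 ≈ 6.000
  cycle 0 → 1 → 0: weight = 5, length = 2, mean = 5/2 ≈ 2.500
  cycle 1 → 0 → 1: weight = 5, length = 2, mean = 5/2 ≈ 2.500
Minimum mean = 2.500, attained e.g. along the cycle 0 → 1 → 0 with weight 5 and length 2. So λ(A) = 5/2 = 5/2.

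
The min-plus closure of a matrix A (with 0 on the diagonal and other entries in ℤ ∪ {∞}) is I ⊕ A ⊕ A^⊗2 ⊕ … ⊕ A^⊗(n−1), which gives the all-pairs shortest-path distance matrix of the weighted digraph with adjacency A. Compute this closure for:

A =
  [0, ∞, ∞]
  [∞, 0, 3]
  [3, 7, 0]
Closure =
  [0, ∞, ∞]
  [6, 0, 3]
  [3, 7, 0]

This is the Floyd-Warshall all-pairs shortest-path computation. For each intermediate vertex k = 0, 1, …, 2, update dist[i][j] ← min(dist[i][j], dist[i][k] + dist[k][j]). The final matrix gives, for each (i, j), the minimum total weight of any directed path from i to j (possibly empty when i = j).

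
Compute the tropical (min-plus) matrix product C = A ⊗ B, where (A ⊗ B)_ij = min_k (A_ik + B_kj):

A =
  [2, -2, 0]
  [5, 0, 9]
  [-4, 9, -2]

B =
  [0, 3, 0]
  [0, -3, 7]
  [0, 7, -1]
A ⊗ B =
  [-2, -5, -1]
  [0, -3, 5]
  [-4, -1, -4]

Apply the min-plus product entry-by-entry:
  C[0][0] = min over k of (A[0][0] + B[0][0] = 2 + 0 = 2, A[0][1] + B[1][0] = -2 + 0 = -2, A[0][2] + B[2][0] = 0 + 0 = 0) = -2 (attained at k = 1)
  C[0][1] = min over k of (A[0][0] + B[0][1] = 2 + 3 = 5, A[0][1] + B[1][1] = -2 + -3 = -5, A[0][2] + B[2][1] = 0 + 7 = 7) = -5 (attained at k = 1)
  C[0][2] = min over k of (A[0][0] + B[0][2] = 2 + 0 = 2, A[0][1] + B[1][2] = -2 + 7 = 5, A[0][2] + B[2][2] = 0 + -1 = -1) = -1 (attained at k = 2)
  C[1][0] = min over k of (A[1][0] + B[0][0] = 5 + 0 = 5, A[1][1] + B[1][0] = 0 + 0 = 0, A[1][2] + B[2][0] = 9 + 0 = 9) = 0 (attained at k = 1)
  C[1][1] = min over k of (A[1][0] + B[0][1] = 5 + 3 = 8, A[1][1] + B[1][1] = 0 + -3 = -3, A[1][2] + B[2][1] = 9 + 7 = 16) = -3 (attained at k = 1)
  C[1][2] = min over k of (A[1][0] + B[0][2] = 5 + 0 = 5, A[1][1] + B[1][2] = 0 + 7 = 7, A[1][2] + B[2][2] = 9 + -1 = 8) = 5 (attained at k = 0)
  C[2][0] = min over k of (A[2][0] + B[0][0] = -4 + 0 = -4, A[2][1] + B[1][0] = 9 + 0 = 9, A[2][2] + B[2][0] = -2 + 0 = -2) = -4 (attained at k = 0)
  C[2][1] = min over k of (A[2][0] + B[0][1] = -4 + 3 = -1, A[2][1] + B[1][1] = 9 + -3 = 6, A[2][2] + B[2][1] = -2 + 7 = 5) = -1 (attained at k = 0)
  C[2][2] = min over k of (A[2][0] + B[0][2] = -4 + 0 = -4, A[2][1] + B[1][2] = 9 + 7 = 16, A[2][2] + B[2][2] = -2 + -1 = -3) = -4 (attained at k = 0)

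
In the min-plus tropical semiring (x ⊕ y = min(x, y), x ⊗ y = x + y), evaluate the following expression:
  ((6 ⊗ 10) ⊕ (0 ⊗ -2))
((6 ⊗ 10) ⊕ (0 ⊗ -2)) = -2

Expand innermost to outermost. Recall ⊕ takes the minimum of its arguments and ⊗ takes their sum. Working out the expression ((6 ⊗ 10) ⊕ (0 ⊗ -2)) gives -2.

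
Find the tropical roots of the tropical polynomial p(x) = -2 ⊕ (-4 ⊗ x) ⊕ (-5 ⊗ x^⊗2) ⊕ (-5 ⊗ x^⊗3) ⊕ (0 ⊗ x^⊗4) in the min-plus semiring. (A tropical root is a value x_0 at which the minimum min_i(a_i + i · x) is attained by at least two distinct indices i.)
Roots: {-5, 0, 1, 2}

Each tropical root is a break point of the lower envelope of the lines y = a_i + i · x (there are 5 lines, with slopes 0, 1, ..., 4). Only the lines that attain the minimum somewhere contribute to roots; other lines are dominated. Here the surviving (envelope) indices are i = 4, i = 3, i = 2, i = 1, i = 0.
Intersections between consecutive envelope lines give the roots: for adjacent envelope indices i < j the intersection is x = (a_i − a_j) / (j − i). Reading off the sorted break points: {-5, 0, 1, 2}.
Verification: at each break x_0, at least two indices attain the minimum of min_i(a_i + i · x_0).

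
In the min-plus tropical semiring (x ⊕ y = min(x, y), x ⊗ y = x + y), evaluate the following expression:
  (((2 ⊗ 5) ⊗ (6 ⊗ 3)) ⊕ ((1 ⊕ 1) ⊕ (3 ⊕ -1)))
(((2 ⊗ 5) ⊗ (6 ⊗ 3)) ⊕ ((1 ⊕ 1) ⊕ (3 ⊕ -1))) = -1

Expand innermost to outermost. Recall ⊕ takes the minimum of its arguments and ⊗ takes their sum. Working out the expression (((2 ⊗ 5) ⊗ (6 ⊗ 3)) ⊕ ((1 ⊕ 1) ⊕ (3 ⊕ -1))) gives -1.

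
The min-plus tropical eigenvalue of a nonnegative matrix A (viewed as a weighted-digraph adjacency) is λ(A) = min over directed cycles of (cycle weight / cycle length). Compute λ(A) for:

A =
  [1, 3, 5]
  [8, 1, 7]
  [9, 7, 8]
λ(A) = 1

Enumerate directed cycles and compute their means (weight / length). Sample:
  cycle 0 → 0: weight = 1, length = 1, mean = 1/1 ≈ 1.000
  cycle 1 → 1: weight = 1, length = 1, mean = 1/1 ≈ 1.000
  cycle 2 → 2: weight = 8, length = 1, mean = 8/1 ≈ 8.000
  cycle 0 → 1 → 0: weight = 11, length = 2, mean = 11/2 ≈ 5.500
  cycle 0 → 2 → 0: weight = 14, length = 2, mean = 14/2 ≈ 7.000
  cycle 1 → 0 → 1: weight = 11, length = 2, mean = 11/2 ≈ 5.500
Minimum mean = 1.000, attained e.g. along the cycle 0 → 0 with weight 1 and length 1. So λ(A) = 1/1 = 1.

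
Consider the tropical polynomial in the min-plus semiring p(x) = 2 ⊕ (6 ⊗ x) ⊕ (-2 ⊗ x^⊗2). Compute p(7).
p(7) = 2

A tropical monomial a ⊗ x^⊗i evaluates to a + i · x. Evaluating each term at x = 7:
  Term 0 contributes 2 + 0 · 7 = 2
  Term 1 contributes 6 + 1 · 7 = 13
  Term 2 contributes -2 + 2 · 7 = 12
p(7) = ⊕ of these = min[2, 13, 12] = 2.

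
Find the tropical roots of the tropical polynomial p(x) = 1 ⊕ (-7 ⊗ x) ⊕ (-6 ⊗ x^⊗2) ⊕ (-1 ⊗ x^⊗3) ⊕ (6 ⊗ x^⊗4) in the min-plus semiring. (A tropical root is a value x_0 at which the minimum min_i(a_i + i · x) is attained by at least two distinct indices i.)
Roots: {-7, -5, -1, 8}

Each tropical root is a break point of the lower envelope of the lines y = a_i + i · x (there are 5 lines, with slopes 0, 1, ..., 4). Only the lines that attain the minimum somewhere contribute to roots; other lines are dominated. Here the surviving (envelope) indices are i = 4, i = 3, i = 2, i = 1, i = 0.
Intersections between consecutive envelope lines give the roots: for adjacent envelope indices i < j the intersection is x = (a_i − a_j) / (j − i). Reading off the sorted break points: {-7, -5, -1, 8}.
Verification: at each break x_0, at least two indices attain the minimum of min_i(a_i + i · x_0).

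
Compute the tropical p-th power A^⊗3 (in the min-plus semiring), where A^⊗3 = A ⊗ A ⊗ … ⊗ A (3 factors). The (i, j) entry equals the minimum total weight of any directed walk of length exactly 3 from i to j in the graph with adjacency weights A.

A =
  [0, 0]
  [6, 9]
A^⊗3 =
  [0, 0]
  [6, 6]

Each entry (A^⊗3)_ij equals the minimum over all length-3 walks i = v_0 → v_1 → … → v_3 = j of Σ_t A[v_t][v_{t+1}]. For example, for (i, j) = (0, 1) we minimise over 4 possible intermediate vertex sequences; the minimum is 0, attained along the walk 0 → 0 → 0 → 1.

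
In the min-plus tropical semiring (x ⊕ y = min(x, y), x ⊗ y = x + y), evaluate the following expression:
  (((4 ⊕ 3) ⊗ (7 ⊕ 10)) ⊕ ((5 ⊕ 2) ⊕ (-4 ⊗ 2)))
(((4 ⊕ 3) ⊗ (7 ⊕ 10)) ⊕ ((5 ⊕ 2) ⊕ (-4 ⊗ 2))) = -2

Expand innermost to outermost. Recall ⊕ takes the minimum of its arguments and ⊗ takes their sum. Working out the expression (((4 ⊕ 3) ⊗ (7 ⊕ 10)) ⊕ ((5 ⊕ 2) ⊕ (-4 ⊗ 2))) gives -2.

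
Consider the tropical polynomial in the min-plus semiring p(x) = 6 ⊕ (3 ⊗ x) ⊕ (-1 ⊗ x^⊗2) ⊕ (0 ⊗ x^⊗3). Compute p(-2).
p(-2) = -6

A tropical monomial a ⊗ x^⊗i evaluates to a + i · x. Evaluating each term at x = -2:
  Term 0 contributes 6 + 0 · -2 = 6
  Term 1 contributes 3 + 1 · -2 = 1
  Term 2 contributes -1 + 2 · -2 = -5
  Term 3 contributes 0 + 3 · -2 = -6
p(-2) = ⊕ of these = min[6, 1, -5, -6] = -6.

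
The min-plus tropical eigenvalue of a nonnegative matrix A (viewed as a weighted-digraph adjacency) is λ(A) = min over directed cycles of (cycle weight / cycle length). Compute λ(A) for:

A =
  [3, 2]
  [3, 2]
λ(A) = 2

Enumerate directed cycles and compute their means (weight / length). Sample:
  cycle 0 → 0: weight = 3, length = 1, mean = 3/1 ≈ 3.000
  cycle 1 → 1: weight = 2, length = 1, mean = 2/1 ≈ 2.000
  cycle 0 → 1 → 0: weight = 5, length = 2, mean = 5/2 ≈ 2.500
  cycle 1 → 0 → 1: weight = 5, length = 2, mean = 5/2 ≈ 2.500
Minimum mean = 2.000, attained e.g. along the cycle 1 → 1 with weight 2 and length 1. So λ(A) = 2/1 = 2.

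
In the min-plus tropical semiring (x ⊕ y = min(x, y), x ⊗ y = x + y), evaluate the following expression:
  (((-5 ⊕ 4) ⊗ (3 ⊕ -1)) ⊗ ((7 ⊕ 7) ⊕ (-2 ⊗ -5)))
(((-5 ⊕ 4) ⊗ (3 ⊕ -1)) ⊗ ((7 ⊕ 7) ⊕ (-2 ⊗ -5))) = -13

Expand innermost to outermost. Recall ⊕ takes the minimum of its arguments and ⊗ takes their sum. Working out the expression (((-5 ⊕ 4) ⊗ (3 ⊕ -1)) ⊗ ((7 ⊕ 7) ⊕ (-2 ⊗ -5))) gives -13.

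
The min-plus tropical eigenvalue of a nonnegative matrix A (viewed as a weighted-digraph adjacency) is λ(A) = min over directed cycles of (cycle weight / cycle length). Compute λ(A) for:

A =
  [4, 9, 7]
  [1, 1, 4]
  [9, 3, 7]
λ(A) = 1

Enumerate directed cycles and compute their means (weight / length). Sample:
  cycle 0 → 0: weight = 4, length = 1, mean = 4/1 ≈ 4.000
  cycle 1 → 1: weight = 1, length = 1, mean = 1/1 ≈ 1.000
  cycle 2 → 2: weight = 7, length = 1, mean = 7/1 ≈ 7.000
  cycle 0 → 1 → 0: weight = 10, length = 2, mean = 10/2 ≈ 5.000
  cycle 0 → 2 → 0: weight = 16, length = 2, mean = 16/2 ≈ 8.000
  cycle 1 → 0 → 1: weight = 10, length = 2, mean = 10/2 ≈ 5.000
Minimum mean = 1.000, attained e.g. along the cycle 1 → 1 with weight 1 and length 1. So λ(A) = 1/1 = 1.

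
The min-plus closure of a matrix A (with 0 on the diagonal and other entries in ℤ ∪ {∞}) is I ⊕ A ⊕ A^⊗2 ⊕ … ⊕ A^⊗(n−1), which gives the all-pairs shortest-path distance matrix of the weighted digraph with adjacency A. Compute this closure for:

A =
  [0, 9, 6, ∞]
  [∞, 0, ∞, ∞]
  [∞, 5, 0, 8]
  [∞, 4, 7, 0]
Closure =
  [0, 9, 6, 14]
  [∞, 0, ∞, ∞]
  [∞, 5, 0, 8]
  [∞, 4, 7, 0]

This is the Floyd-Warshall all-pairs shortest-path computation. For each intermediate vertex k = 0, 1, …, 3, update dist[i][j] ← min(dist[i][j], dist[i][k] + dist[k][j]). The final matrix gives, for each (i, j), the minimum total weight of any directed path from i to j (possibly empty when i = j).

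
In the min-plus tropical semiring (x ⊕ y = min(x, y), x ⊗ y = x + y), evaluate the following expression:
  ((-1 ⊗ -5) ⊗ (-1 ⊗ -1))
((-1 ⊗ -5) ⊗ (-1 ⊗ -1)) = -8

Expand innermost to outermost. Recall ⊕ takes the minimum of its arguments and ⊗ takes their sum. Working out the expression ((-1 ⊗ -5) ⊗ (-1 ⊗ -1)) gives -8.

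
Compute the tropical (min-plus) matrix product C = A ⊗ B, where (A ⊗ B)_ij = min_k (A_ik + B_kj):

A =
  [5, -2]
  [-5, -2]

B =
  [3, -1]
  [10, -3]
A ⊗ B =
  [8, -5]
  [-2, -6]

Apply the min-plus product entry-by-entry:
  C[0][0] = min over k of (A[0][0] + B[0][0] = 5 + 3 = 8, A[0][1] + B[1][0] = -2 + 10 = 8) = 8 (attained at k = 0)
  C[0][1] = min over k of (A[0][0] + B[0][1] = 5 + -1 = 4, A[0][1] + B[1][1] = -2 + -3 = -5) = -5 (attained at k = 1)
  C[1][0] = min over k of (A[1][0] + B[0][0] = -5 + 3 = -2, A[1][1] + B[1][0] = -2 + 10 = 8) = -2 (attained at k = 0)
  C[1][1] = min over k of (A[1][0] + B[0][1] = -5 + -1 = -6, A[1][1] + B[1][1] = -2 + -3 = -5) = -6 (attained at k = 0)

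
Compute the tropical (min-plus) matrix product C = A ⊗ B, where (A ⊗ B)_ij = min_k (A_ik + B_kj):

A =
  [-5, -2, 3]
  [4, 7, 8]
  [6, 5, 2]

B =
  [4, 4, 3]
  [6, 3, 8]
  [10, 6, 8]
A ⊗ B =
  [-1, -1, -2]
  [8, 8, 7]
  [10, 8, 9]

Apply the min-plus product entry-by-entry:
  C[0][0] = min over k of (A[0][0] + B[0][0] = -5 + 4 = -1, A[0][1] + B[1][0] = -2 + 6 = 4, A[0][2] + B[2][0] = 3 + 10 = 13) = -1 (attained at k = 0)
  C[0][1] = min over k of (A[0][0] + B[0][1] = -5 + 4 = -1, A[0][1] + B[1][1] = -2 + 3 = 1, A[0][2] + B[2][1] = 3 + 6 = 9) = -1 (attained at k = 0)
  C[0][2] = min over k of (A[0][0] + B[0][2] = -5 + 3 = -2, A[0][1] + B[1][2] = -2 + 8 = 6, A[0][2] + B[2][2] = 3 + 8 = 11) = -2 (attained at k = 0)
  C[1][0] = min over k of (A[1][0] + B[0][0] = 4 + 4 = 8, A[1][1] + B[1][0] = 7 + 6 = 13, A[1][2] + B[2][0] = 8 + 10 = 18) = 8 (attained at k = 0)
  C[1][1] = min over k of (A[1][0] + B[0][1] = 4 + 4 = 8, A[1][1] + B[1][1] = 7 + 3 = 10, A[1][2] + B[2][1] = 8 + 6 = 14) = 8 (attained at k = 0)
  C[1][2] = min over k of (A[1][0] + B[0][2] = 4 + 3 = 7, A[1][1] + B[1][2] = 7 + 8 = 15, A[1][2] + B[2][2] = 8 + 8 = 16) = 7 (attained at k = 0)
  C[2][0] = min over k of (A[2][0] + B[0][0] = 6 + 4 = 10, A[2][1] + B[1][0] = 5 + 6 = 11, A[2][2] + B[2][0] = 2 + 10 = 12) = 10 (attained at k = 0)
  C[2][1] = min over k of (A[2][0] + B[0][1] = 6 + 4 = 10, A[2][1] + B[1][1] = 5 + 3 = 8, A[2][2] + B[2][1] = 2 + 6 = 8) = 8 (attained at k = 1)
  C[2][2] = min over k of (A[2][0] + B[0][2] = 6 + 3 = 9, A[2][1] + B[1][2] = 5 + 8 = 13, A[2][2] + B[2][2] = 2 + 8 = 10) = 9 (attained at k = 0)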